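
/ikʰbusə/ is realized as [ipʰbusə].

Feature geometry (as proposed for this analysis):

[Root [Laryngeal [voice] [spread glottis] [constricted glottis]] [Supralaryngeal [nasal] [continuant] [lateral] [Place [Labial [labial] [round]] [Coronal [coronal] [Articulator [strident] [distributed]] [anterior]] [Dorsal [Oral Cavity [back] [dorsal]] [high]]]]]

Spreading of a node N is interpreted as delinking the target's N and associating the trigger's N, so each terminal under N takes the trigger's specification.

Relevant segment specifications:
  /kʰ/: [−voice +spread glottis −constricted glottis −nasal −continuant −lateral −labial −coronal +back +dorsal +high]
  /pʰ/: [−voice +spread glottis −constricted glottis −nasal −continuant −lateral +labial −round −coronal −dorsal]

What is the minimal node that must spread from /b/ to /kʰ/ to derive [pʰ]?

The alternation /kʰ/ → [pʰ] changes [labial], [round], [dorsal], [high], [back] and nothing else.
The smallest constituent containing every changed terminal is Place — each of its daughters lacks at least one of the affected features.
Spreading Place from /b/ overwrites each of those terminals with /b/'s values, yielding exactly [pʰ].
[voice], [spread glottis] stay as in /kʰ/ although /b/ differs there, so no node dominating them spread; among the remaining candidates Place is the lowest that derives the output.

Place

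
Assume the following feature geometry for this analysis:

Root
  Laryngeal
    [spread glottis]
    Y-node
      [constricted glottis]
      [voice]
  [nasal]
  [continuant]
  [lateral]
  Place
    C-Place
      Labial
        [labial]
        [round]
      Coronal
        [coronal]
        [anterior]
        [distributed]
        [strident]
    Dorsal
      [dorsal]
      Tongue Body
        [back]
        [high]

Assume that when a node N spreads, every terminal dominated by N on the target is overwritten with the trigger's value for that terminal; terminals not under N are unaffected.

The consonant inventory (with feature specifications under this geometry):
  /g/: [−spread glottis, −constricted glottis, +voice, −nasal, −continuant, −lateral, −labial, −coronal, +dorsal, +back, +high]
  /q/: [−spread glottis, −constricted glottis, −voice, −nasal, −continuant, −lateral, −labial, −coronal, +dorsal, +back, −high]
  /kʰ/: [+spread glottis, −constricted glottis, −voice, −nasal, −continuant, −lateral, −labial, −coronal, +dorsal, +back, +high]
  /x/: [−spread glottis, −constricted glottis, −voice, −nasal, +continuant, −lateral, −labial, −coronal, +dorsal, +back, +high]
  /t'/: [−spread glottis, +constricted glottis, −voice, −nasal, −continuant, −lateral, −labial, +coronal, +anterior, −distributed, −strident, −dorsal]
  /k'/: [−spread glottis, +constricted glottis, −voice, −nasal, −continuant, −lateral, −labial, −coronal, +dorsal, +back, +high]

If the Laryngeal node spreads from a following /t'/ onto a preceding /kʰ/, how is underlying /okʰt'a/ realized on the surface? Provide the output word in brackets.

[ok't'a]

Terminals under Laryngeal in this geometry: [spread glottis], [constricted glottis], [voice].
Spreading Laryngeal from /t'/ onto /kʰ/ replaces those values with /t'/'s: [−spread glottis], [+constricted glottis], [−voice]. Features outside Laryngeal ([nasal], [continuant], [lateral], …) stay as in /kʰ/.
The resulting bundle matches /k'/ in the inventory; substituting it for /kʰ/ gives [ok't'a].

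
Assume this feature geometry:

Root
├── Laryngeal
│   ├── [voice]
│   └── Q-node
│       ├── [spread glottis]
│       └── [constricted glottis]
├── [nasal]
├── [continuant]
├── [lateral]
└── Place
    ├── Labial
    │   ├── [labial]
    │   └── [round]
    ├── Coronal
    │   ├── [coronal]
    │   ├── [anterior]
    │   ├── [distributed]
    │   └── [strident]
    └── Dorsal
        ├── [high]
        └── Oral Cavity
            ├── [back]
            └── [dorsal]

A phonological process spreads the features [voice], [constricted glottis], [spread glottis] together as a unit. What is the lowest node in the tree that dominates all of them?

[voice]: Root ▹ Laryngeal ▹ [voice].
[constricted glottis] lies under Q-node (below Laryngeal).
[spread glottis] lies under Q-node (below Laryngeal).
These paths first converge at Laryngeal; no daughter of Laryngeal dominates all 3 features, so Laryngeal is the minimal constituent.

Laryngeal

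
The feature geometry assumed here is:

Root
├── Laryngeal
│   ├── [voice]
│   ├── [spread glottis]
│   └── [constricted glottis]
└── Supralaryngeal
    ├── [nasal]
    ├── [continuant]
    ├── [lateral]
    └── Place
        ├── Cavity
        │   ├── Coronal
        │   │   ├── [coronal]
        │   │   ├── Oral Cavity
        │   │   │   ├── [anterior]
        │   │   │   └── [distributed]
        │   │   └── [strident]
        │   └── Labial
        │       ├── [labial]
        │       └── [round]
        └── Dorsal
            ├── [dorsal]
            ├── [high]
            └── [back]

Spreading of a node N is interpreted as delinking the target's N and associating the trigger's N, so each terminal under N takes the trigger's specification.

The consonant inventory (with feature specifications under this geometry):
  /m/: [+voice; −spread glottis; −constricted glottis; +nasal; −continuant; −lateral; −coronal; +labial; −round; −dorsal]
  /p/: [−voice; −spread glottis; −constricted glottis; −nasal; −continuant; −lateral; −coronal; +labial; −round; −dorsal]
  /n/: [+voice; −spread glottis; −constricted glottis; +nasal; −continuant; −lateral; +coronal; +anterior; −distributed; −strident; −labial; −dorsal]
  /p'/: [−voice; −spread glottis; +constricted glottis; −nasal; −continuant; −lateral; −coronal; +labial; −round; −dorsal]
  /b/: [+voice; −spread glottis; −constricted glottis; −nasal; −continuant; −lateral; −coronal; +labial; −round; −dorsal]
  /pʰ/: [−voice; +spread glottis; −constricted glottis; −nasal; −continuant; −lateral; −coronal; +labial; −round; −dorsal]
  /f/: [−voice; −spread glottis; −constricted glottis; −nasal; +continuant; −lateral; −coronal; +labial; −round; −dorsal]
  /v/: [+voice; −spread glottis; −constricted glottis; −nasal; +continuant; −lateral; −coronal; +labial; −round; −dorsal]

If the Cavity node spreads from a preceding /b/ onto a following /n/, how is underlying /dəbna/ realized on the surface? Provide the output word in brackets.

[dəbma]

The Cavity node dominates the terminals [coronal], [anterior], [distributed], [strident], [labial], [round].
The target acquires /b/'s values for everything under Cavity — [−coronal], [+labial], [−round] — while keeping its own [voice], [spread glottis], [constricted glottis], ….
This feature bundle is that of [m], so /dəbna/ surfaces as [dəbma].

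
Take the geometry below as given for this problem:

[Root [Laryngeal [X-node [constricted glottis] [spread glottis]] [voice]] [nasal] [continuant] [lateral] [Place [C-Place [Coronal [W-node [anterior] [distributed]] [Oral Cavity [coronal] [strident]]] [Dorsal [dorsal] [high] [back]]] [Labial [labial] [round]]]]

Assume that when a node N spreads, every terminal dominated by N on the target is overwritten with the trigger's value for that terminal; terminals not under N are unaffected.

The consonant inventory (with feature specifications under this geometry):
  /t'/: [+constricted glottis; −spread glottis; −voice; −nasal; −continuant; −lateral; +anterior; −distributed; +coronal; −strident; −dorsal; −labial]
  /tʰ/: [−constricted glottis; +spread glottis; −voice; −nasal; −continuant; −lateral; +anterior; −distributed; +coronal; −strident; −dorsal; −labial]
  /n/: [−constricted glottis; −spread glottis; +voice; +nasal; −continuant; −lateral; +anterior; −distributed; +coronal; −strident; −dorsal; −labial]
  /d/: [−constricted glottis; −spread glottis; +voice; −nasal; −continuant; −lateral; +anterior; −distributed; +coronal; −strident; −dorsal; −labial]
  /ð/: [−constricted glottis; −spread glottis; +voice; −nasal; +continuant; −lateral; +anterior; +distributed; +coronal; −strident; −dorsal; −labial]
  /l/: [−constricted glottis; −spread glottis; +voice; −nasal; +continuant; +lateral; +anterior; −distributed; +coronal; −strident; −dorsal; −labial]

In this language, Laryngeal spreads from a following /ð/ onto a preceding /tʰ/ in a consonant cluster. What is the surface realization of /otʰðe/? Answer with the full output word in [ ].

[odðe]

Terminals under Laryngeal in this geometry: [constricted glottis], [spread glottis], [voice].
Spreading Laryngeal from /ð/ onto /tʰ/ replaces those values with /ð/'s: [−constricted glottis], [−spread glottis], [+voice]. Features outside Laryngeal ([nasal], [continuant], [lateral], …) stay as in /tʰ/.
The resulting bundle matches /d/ in the inventory; substituting it for /tʰ/ gives [odðe].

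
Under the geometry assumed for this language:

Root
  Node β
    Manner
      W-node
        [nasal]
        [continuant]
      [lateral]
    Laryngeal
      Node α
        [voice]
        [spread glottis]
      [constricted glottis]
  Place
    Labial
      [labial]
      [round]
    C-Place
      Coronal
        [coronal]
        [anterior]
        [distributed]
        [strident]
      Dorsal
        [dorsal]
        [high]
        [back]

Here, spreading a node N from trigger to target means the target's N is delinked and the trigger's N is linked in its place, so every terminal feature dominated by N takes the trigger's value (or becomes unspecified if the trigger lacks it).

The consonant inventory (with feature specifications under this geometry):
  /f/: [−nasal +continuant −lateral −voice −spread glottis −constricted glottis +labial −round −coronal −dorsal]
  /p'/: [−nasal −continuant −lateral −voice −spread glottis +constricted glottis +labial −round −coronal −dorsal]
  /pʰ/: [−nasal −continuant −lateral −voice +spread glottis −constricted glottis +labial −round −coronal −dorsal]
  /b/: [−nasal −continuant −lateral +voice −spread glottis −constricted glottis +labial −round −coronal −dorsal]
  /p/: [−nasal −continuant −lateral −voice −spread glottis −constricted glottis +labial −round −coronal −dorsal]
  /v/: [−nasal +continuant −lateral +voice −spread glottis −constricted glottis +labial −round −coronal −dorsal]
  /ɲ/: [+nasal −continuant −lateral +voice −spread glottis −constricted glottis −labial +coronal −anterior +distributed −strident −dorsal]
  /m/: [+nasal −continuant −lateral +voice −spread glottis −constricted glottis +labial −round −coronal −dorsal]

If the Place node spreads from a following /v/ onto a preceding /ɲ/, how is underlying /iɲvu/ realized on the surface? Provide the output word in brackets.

Place immediately or transitively dominates [labial], [round], [coronal], [anterior], [distributed], [strident], [dorsal], [high], [back].
After delinking /ɲ/'s Place and linking /v/'s, the affected terminals become [+labial], [−round], [−coronal], [−dorsal]; [nasal], [continuant], [lateral], … (outside Place) are retained from /ɲ/.
This feature bundle is that of [m], so /iɲvu/ surfaces as [imvu].

[imvu]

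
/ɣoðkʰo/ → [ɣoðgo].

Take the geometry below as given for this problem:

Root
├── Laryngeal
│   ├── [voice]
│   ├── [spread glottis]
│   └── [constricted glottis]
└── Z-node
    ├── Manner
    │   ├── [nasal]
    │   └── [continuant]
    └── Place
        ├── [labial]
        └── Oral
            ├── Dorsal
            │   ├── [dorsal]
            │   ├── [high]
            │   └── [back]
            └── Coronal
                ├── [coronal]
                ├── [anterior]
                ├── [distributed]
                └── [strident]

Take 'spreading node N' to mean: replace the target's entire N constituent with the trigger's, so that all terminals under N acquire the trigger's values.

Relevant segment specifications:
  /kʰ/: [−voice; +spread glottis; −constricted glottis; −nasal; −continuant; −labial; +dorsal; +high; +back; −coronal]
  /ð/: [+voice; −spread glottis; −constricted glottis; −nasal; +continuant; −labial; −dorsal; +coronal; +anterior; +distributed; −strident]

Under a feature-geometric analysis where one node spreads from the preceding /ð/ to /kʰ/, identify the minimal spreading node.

Laryngeal

The alternation /kʰ/ → [g] changes [voice], [spread glottis] and nothing else.
Tracing each changed feature up the tree, the paths first meet at Laryngeal; any lower node misses at least one of them.
Delinking /kʰ/'s Laryngeal and associating /ð/'s Laryngeal gives precisely the feature bundle of [g].
Since [dorsal], [coronal] are preserved even though /ð/ disagrees there, no node above Laryngeal spread.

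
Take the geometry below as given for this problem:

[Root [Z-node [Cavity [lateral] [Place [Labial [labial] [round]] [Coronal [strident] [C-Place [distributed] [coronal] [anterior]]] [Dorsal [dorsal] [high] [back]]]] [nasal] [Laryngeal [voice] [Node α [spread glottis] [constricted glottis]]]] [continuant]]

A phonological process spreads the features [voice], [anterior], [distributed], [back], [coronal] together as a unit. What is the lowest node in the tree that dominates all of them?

Z-node

[voice]: Root > Z-node > Laryngeal > [voice].
[anterior]: Root > Z-node > Cavity > Place > Coronal > C-Place > [anterior].
[distributed]: Root > Z-node > Cavity > Place > Coronal > C-Place > [distributed].
[back]: Root > Z-node > Cavity > Place > Dorsal > [back].
[coronal]: Root > Z-node > Cavity > Place > Coronal > C-Place > [coronal].
Z-node is the lowest common ancestor — every listed feature sits under it, and no single subconstituent of Z-node covers them all.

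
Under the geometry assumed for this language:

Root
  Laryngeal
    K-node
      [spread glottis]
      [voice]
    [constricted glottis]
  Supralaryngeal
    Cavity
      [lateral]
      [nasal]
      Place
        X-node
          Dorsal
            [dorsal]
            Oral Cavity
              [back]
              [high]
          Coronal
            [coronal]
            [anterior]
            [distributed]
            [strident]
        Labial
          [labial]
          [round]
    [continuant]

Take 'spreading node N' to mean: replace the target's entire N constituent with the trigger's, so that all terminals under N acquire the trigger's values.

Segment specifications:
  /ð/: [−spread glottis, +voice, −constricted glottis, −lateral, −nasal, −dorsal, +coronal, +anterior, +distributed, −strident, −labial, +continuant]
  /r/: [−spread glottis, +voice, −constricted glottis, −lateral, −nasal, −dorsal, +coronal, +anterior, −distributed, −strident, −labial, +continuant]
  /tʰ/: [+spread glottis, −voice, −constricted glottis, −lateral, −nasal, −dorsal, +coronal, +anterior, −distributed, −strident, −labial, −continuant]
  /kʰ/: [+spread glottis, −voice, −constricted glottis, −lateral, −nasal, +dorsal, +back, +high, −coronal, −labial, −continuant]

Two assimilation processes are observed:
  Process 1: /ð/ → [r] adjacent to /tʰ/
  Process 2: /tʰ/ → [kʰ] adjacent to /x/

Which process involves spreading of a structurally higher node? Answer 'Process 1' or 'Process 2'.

Process 1: the feature that changes is [distributed]; the minimal node is [distributed] (depth 6).
Process 2: the features that change are [coronal], [anterior], [distributed], [strident], [dorsal], [high], [back]; the minimal node is X-node (depth 4).
X-node (depth 4) sits above [distributed] (depth 6), making Process 2 the one with the higher spreading node.

Process 2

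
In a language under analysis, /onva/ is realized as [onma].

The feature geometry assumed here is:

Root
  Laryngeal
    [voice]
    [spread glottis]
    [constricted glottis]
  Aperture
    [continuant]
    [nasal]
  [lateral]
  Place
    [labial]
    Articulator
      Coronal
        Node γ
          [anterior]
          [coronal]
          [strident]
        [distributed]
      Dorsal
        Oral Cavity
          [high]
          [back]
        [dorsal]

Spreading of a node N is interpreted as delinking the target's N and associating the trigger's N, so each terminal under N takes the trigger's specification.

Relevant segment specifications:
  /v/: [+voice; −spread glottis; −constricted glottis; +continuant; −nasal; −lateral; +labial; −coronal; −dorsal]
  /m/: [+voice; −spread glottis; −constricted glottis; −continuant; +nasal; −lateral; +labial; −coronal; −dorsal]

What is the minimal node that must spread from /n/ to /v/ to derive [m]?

Feature comparison: [nasal], [continuant] differ between /v/ and [m]; the remaining terminals match.
The smallest constituent containing every changed terminal is Aperture — each of its daughters lacks at least one of the affected features.
Delinking /v/'s Aperture and associating /n/'s Aperture gives precisely the feature bundle of [m].
Since [coronal], [labial] are preserved even though /n/ disagrees there, no node above Aperture spread.

Aperture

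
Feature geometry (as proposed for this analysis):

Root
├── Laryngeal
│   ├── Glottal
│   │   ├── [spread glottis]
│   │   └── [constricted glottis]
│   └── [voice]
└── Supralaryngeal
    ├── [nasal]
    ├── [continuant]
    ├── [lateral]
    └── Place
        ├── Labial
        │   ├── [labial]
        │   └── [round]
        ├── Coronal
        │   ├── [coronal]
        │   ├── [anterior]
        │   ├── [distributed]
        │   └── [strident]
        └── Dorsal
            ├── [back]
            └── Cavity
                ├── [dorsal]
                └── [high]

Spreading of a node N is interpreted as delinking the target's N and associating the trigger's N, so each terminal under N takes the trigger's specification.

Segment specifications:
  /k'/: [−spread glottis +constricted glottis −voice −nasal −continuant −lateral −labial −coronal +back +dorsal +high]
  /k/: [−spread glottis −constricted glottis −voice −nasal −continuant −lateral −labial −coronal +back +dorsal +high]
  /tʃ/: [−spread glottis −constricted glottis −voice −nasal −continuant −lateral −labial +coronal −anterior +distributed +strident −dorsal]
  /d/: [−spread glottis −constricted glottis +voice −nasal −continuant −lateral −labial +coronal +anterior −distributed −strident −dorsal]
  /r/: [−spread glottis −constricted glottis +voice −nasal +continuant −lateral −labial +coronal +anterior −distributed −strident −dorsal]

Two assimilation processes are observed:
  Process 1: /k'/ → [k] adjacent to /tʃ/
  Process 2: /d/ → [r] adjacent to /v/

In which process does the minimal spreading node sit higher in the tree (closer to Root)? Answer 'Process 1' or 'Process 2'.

Process 1: the feature that changes is [constricted glottis]; the minimal node is [constricted glottis] (depth 3).
Process 2 alters [continuant]; the lowest dominating node is [continuant] (depth 2 from Root).
Depth 2 < depth 3; Process 2 involves the structurally higher constituent [continuant].

Process 2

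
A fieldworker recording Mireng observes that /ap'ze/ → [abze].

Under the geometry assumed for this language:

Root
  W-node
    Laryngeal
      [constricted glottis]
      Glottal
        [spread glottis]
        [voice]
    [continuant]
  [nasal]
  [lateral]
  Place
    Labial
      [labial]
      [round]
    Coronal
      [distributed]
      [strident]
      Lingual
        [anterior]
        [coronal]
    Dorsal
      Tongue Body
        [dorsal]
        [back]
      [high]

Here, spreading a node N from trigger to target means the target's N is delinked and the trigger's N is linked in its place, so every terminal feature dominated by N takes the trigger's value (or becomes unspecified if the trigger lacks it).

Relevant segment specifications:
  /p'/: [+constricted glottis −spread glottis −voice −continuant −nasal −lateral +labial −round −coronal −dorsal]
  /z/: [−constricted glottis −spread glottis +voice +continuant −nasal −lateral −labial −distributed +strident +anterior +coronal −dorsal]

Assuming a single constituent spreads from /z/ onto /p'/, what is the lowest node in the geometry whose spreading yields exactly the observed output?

The alternation /p'/ → [b] changes [voice], [constricted glottis] and nothing else.
Tracing each changed feature up the tree, the paths first meet at Laryngeal; any lower node misses at least one of them.
Spreading Laryngeal from /z/ overwrites each of those terminals with /z/'s values, yielding exactly [b].
[continuant] — on which /z/ differs from /p'/ — is unchanged, so neither W-node nor anything higher can have spread; the constituent is no larger than Laryngeal.

Laryngeal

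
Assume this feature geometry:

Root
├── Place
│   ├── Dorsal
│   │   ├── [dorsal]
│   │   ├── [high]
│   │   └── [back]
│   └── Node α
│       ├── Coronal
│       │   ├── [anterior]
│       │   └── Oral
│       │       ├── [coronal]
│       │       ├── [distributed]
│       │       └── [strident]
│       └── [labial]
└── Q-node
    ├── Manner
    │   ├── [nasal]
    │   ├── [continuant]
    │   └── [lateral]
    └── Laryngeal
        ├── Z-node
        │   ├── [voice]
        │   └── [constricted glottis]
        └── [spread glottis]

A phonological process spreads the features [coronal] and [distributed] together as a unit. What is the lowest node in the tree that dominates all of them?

Oral

[coronal]: Root / Place / Node α / Coronal / Oral / [coronal].
[distributed]: Root / Place / Node α / Coronal / Oral / [distributed].
The lowest node appearing on every path is Oral; each proper daughter of Oral fails to dominate at least one of the listed features.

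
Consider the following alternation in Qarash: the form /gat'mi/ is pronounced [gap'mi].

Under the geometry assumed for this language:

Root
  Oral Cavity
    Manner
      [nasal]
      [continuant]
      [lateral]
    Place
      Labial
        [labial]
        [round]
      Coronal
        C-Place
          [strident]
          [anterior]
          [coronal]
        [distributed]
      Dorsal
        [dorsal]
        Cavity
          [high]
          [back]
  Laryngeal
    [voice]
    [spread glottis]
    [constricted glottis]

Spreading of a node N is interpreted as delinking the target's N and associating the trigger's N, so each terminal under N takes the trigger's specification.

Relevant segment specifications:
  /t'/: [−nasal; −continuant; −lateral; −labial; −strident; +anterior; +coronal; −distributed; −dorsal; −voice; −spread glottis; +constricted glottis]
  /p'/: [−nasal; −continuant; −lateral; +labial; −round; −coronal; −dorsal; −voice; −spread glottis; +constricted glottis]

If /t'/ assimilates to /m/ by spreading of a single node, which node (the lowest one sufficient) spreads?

Feature comparison: [labial], [round], [coronal], [anterior], [distributed], [strident] differ between /t'/ and [p']; the remaining terminals match.
Tracing each changed feature up the tree, the paths first meet at Place; any lower node misses at least one of them.
Spreading Place from /m/ overwrites each of those terminals with /m/'s values, yielding exactly [p'].
Since [nasal] is preserved even though /m/ disagrees there, no node above Place spread.

Place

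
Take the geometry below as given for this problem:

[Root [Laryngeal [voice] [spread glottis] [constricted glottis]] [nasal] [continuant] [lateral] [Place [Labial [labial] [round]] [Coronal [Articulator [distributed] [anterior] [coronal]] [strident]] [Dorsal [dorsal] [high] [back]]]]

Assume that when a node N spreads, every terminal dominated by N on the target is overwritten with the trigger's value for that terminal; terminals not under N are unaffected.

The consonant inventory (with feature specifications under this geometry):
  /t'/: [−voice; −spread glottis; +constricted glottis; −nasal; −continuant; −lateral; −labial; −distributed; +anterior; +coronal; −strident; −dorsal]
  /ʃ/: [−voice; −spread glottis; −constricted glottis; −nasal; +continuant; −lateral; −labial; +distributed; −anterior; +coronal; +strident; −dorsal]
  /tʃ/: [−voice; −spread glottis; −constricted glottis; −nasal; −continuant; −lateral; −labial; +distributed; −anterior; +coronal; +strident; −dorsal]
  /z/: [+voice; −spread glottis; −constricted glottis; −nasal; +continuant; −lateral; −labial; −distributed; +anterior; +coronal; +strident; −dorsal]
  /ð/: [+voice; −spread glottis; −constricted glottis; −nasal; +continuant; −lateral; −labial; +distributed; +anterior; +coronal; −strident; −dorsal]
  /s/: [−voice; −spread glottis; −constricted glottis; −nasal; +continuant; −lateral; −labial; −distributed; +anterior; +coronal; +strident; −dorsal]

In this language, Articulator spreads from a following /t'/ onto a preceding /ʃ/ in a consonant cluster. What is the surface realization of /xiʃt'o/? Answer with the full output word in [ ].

[xist'o]

Terminals under Articulator in this geometry: [distributed], [anterior], [coronal].
The target acquires /t'/'s values for everything under Articulator — [−distributed], [+anterior], [+coronal] — while keeping its own [voice], [spread glottis], [constricted glottis], ….
Among the inventory, only /s/ has exactly this specification, giving the surface form [xist'o].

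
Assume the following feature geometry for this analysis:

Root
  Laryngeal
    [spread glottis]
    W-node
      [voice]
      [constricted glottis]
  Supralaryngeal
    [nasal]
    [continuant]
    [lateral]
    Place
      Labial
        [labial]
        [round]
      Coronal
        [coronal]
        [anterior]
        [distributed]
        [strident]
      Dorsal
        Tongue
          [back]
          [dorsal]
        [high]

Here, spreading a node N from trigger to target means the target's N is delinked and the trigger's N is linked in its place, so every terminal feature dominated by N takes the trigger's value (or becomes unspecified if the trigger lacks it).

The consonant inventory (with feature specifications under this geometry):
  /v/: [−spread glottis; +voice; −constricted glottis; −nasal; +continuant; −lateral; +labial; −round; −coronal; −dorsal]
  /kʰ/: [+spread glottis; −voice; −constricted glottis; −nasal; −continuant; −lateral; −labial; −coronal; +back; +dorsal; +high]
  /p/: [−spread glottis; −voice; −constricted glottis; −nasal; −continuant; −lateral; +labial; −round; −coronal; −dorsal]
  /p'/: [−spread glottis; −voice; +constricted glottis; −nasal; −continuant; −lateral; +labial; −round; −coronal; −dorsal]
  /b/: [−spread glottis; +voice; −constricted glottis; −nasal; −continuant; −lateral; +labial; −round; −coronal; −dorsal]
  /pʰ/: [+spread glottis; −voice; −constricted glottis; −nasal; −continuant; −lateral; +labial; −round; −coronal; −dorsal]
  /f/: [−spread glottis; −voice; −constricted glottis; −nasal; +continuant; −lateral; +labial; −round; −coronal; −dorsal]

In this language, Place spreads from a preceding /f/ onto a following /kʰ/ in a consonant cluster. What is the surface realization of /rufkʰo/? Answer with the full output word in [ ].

[rufpʰo]

Terminals under Place in this geometry: [labial], [round], [coronal], [anterior], [distributed], [strident], [back], [dorsal], [high].
After delinking /kʰ/'s Place and linking /f/'s, the affected terminals become [+labial], [−round], [−coronal], [−dorsal]; [spread glottis], [voice], [constricted glottis], … (outside Place) are retained from /kʰ/.
This feature bundle is that of [pʰ], so /rufkʰo/ surfaces as [rufpʰo].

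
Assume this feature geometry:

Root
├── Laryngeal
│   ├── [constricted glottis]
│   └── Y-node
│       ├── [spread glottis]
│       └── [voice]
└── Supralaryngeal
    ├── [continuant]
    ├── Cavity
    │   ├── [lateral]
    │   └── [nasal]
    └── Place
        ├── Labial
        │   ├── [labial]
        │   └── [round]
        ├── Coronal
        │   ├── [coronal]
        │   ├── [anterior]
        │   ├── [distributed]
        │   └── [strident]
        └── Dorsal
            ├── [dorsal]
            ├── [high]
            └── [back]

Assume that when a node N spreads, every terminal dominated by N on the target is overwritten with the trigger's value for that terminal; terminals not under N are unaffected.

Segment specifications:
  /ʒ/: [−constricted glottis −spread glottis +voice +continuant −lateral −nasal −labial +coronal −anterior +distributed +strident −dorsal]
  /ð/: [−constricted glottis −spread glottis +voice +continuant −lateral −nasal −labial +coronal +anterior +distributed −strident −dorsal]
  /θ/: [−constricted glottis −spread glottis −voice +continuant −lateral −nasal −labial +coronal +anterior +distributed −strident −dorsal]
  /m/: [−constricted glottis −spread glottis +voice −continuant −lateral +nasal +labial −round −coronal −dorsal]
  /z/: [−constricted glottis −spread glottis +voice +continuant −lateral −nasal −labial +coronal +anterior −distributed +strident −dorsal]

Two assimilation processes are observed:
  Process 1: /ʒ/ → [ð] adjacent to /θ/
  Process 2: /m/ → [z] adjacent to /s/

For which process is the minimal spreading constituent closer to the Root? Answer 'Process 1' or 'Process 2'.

Process 1 alters [anterior], [strident]; the lowest common ancestor is Coronal (depth 3 from Root).
Process 2: the features that change are [nasal], [continuant], [labial], [round], [coronal], [anterior], [distributed], [strident]; the minimal node is Supralaryngeal (depth 1).
Supralaryngeal is closer to Root than Coronal, so Process 2 spreads the higher node.

Process 2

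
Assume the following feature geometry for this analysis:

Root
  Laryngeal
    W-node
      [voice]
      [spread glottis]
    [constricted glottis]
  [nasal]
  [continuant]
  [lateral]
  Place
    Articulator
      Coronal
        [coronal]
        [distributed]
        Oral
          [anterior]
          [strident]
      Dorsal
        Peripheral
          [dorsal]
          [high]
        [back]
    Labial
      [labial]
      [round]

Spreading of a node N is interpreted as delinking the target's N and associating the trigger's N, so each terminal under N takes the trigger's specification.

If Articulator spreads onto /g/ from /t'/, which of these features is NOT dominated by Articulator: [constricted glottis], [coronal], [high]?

[constricted glottis]

The terminals dominated by Articulator are [coronal], [distributed], [anterior], [strident], [dorsal], [high], [back].
Spreading Articulator replaces [coronal], [high] with the trigger's values, since each sits inside the Articulator constituent.
[constricted glottis] is not within the Articulator subtree (it hangs from Laryngeal), so /g/'s [constricted glottis] value survives.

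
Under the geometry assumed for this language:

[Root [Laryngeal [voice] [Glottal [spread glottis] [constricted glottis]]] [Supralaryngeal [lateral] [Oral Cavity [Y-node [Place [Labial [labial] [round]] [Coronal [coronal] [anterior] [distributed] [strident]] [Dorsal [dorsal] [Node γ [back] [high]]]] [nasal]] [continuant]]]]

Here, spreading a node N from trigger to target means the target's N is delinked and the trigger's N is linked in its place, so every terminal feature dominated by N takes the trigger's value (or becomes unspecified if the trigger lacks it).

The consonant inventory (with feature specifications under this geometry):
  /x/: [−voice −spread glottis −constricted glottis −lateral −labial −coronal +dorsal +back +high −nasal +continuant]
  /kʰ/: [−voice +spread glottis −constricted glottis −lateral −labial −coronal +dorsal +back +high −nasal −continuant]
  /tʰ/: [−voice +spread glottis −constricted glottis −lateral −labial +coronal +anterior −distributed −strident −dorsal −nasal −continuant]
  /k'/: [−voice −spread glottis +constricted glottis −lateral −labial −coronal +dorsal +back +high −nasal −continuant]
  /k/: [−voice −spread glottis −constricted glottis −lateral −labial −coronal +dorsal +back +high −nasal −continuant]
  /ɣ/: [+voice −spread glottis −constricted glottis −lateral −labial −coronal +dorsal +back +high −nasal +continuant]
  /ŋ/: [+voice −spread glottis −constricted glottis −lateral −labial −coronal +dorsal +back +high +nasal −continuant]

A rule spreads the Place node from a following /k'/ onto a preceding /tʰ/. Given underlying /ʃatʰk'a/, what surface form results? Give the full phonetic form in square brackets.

[ʃakʰk'a]

Place immediately or transitively dominates [labial], [round], [coronal], [anterior], [distributed], [strident], [dorsal], [back], [high].
The target acquires /k'/'s values for everything under Place — [−labial], [−coronal], [+dorsal], [+back], [+high] — while keeping its own [voice], [spread glottis], [constricted glottis], ….
Among the inventory, only /kʰ/ has exactly this specification, giving the surface form [ʃakʰk'a].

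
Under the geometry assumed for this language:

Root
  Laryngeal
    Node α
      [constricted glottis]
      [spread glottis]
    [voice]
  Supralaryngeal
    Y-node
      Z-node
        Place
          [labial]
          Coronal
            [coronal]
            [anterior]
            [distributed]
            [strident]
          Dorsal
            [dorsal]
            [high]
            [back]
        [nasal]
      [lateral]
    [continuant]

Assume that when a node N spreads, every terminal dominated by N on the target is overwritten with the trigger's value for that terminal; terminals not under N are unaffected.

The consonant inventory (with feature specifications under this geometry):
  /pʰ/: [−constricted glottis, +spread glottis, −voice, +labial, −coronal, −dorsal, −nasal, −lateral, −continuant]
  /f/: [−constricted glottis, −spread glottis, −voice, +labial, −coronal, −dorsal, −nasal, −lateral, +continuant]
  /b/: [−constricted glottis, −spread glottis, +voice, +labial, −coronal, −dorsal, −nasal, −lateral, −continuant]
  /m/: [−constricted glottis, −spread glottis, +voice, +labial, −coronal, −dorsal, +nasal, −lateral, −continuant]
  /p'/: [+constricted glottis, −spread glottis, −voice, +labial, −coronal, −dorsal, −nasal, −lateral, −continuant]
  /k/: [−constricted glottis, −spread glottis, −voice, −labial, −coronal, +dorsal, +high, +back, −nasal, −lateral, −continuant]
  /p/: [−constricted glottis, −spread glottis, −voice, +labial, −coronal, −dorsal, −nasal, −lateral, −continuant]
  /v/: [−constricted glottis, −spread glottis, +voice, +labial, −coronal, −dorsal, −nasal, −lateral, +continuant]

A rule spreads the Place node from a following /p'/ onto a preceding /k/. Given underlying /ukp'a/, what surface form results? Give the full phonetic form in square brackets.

[upp'a]

The Place node dominates the terminals [labial], [coronal], [anterior], [distributed], [strident], [dorsal], [high], [back].
The target acquires /p'/'s values for everything under Place — [+labial], [−coronal], [−dorsal] — while keeping its own [constricted glottis], [spread glottis], [voice], ….
The resulting bundle matches /p/ in the inventory; substituting it for /k/ gives [upp'a].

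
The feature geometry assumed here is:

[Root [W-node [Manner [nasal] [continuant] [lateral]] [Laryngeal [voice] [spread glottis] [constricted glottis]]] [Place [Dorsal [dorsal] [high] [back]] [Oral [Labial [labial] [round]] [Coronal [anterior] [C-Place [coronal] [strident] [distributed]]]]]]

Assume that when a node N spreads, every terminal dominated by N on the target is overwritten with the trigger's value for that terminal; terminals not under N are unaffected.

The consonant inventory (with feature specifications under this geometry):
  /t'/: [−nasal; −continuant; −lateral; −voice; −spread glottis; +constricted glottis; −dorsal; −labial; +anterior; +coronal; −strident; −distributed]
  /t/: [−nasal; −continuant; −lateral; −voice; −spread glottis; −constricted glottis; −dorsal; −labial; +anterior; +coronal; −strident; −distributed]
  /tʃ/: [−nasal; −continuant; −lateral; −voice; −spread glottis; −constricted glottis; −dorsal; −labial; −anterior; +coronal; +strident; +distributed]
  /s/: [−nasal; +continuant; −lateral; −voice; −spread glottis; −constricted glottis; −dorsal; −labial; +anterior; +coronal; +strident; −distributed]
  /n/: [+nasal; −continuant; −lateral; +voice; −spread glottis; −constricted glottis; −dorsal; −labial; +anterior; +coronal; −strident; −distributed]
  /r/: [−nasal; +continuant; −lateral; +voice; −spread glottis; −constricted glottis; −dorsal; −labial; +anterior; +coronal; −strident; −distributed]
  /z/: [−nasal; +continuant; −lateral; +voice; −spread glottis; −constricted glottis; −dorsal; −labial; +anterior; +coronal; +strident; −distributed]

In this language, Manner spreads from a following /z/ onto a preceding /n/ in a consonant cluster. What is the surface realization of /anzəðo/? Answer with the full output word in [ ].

The Manner node dominates the terminals [nasal], [continuant], [lateral].
Spreading Manner from /z/ onto /n/ replaces those values with /z/'s: [−nasal], [+continuant], [−lateral]. Features outside Manner ([voice], [spread glottis], [constricted glottis], …) stay as in /n/.
Among the inventory, only /r/ has exactly this specification, giving the surface form [arzəðo].

[arzəðo]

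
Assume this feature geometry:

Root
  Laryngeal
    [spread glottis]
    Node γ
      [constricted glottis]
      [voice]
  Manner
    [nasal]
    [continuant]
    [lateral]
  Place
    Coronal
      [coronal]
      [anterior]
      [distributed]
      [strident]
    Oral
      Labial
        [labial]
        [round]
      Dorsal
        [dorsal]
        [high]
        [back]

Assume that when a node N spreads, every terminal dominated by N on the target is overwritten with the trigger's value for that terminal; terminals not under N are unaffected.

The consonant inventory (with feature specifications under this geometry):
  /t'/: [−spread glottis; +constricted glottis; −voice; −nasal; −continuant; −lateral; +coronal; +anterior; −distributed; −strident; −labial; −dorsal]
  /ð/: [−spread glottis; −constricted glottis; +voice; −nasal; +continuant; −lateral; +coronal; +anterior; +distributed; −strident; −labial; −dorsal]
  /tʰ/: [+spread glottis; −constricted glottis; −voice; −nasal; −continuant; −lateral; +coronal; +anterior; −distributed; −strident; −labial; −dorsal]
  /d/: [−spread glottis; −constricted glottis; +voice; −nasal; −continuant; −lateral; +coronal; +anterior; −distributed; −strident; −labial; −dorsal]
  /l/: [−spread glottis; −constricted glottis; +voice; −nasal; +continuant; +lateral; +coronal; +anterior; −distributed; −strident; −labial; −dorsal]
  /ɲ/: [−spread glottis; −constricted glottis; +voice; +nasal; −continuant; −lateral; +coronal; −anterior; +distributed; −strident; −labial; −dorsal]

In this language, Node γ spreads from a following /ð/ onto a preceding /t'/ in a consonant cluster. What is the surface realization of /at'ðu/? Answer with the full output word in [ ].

The Node γ node dominates the terminals [constricted glottis], [voice].
Spreading Node γ from /ð/ onto /t'/ replaces those values with /ð/'s: [−constricted glottis], [+voice]. Features outside Node γ ([spread glottis], [nasal], [continuant], …) stay as in /t'/.
Among the inventory, only /d/ has exactly this specification, giving the surface form [adðu].

[adðu]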